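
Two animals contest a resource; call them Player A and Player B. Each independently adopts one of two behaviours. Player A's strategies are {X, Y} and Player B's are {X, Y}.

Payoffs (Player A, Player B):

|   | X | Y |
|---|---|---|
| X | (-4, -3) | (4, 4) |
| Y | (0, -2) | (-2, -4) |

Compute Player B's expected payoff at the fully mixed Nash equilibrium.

-20/9

First find x, the probability Player A plays X, from Player B's indifference between X and Y: −3x − 2(1−x) = 4x − 4(1−x), giving x = 2/9.
Since Player B is indifferent in equilibrium, Player B's expected payoff equals the payoff from either column against (2/9, 7/9). Using X: −3(2/9) − 2(7/9) = -20/9.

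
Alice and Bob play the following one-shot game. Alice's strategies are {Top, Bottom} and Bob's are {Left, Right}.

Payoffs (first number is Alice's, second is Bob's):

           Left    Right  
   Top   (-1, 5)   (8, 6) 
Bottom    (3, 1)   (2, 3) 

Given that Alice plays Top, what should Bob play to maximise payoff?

Right

Against Top, Bob earns 5 from Left and 6 from Right.
So Right is the best response.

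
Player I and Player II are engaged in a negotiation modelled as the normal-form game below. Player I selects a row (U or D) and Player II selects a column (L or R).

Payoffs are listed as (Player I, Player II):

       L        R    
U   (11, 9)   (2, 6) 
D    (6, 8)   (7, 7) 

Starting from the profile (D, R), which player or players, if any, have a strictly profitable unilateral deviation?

Player II

Player I at (D, R) earns 7; deviating to U yields 2 — not better.
Player II earns 7; deviating to L yields 8 — a strict improvement.
Only Player II has a strictly profitable deviation.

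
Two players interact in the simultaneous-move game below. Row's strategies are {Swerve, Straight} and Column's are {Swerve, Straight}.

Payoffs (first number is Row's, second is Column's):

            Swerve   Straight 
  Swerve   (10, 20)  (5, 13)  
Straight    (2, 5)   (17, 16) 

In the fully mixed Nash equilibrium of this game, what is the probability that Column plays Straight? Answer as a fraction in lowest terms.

Let q be the probability that Column plays Swerve. In a completely mixed equilibrium, Row must be indifferent between Swerve and Straight.
Row's expected payoff from Swerve is 10q + 5(1−q); from Straight it is 2q + 17(1−q).
Setting these equal: 5q + 5 = −15q + 17, so q = 3/5.
Therefore Column plays Straight with probability 1 − 3/5 = 2/5.

2/5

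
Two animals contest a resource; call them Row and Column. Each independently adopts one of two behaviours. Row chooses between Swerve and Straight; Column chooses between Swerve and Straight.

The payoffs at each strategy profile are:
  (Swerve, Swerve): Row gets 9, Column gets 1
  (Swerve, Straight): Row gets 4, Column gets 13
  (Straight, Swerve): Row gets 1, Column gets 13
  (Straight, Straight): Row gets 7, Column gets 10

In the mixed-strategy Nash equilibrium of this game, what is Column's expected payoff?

First find p, the probability Row plays Swerve, from Column's indifference between Swerve and Straight: p + 13(1−p) = 13p + 10(1−p), giving p = 1/5.
Since Column is indifferent in equilibrium, Column's expected payoff equals the payoff from either column against (1/5, 4/5). Using Swerve: (1/5) + 13(4/5) = 53/5.

53/5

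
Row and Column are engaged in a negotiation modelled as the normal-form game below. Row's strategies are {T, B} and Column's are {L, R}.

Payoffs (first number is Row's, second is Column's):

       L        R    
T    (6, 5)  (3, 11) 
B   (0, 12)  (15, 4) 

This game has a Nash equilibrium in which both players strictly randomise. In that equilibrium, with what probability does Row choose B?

3/7

Let p be the probability that Row plays T. In a completely mixed equilibrium, Column must be indifferent between L and R.
Column's expected payoff from L is 5p + 12(1−p); from R it is 11p + 4(1−p).
Setting these equal: −7p + 12 = 7p + 4, so p = 4/7.
Therefore Row plays B with probability 1 − 4/7 = 3/7.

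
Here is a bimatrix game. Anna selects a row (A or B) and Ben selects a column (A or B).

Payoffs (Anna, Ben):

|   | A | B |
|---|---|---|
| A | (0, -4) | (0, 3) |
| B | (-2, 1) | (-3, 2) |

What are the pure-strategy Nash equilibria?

(A, A): Ben prefers B (3 > -4) — not an equilibrium.
(A, B): Anna gets 0 ≥ -3 from B, and Ben gets 3 ≥ -4 from A — Nash equilibrium.
(B, A): Anna prefers A (0 > -2); Ben prefers B (2 > 1) — not an equilibrium.
(B, B): Anna prefers A (0 > -3) — not an equilibrium.

(A, B)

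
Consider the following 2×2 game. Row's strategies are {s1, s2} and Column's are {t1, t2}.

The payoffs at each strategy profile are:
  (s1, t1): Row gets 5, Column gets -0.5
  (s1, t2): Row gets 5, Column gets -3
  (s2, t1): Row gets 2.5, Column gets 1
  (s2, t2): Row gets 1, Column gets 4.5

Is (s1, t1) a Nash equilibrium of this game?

At (s1, t1), Row earns 5; switching to s2 would give 2.5, so Row has no profitable deviation.
Column earns -0.5; switching to t2 would give -3, so Column has no profitable deviation.
Neither player can gain by a unilateral deviation, so this profile is a Nash equilibrium.

Yes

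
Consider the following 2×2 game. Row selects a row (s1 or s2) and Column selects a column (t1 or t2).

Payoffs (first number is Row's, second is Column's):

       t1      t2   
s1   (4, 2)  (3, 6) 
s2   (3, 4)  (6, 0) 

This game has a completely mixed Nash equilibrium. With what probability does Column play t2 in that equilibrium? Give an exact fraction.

Let c be the probability that Column plays t1. In a completely mixed equilibrium, Row must be indifferent between s1 and s2.
Row's expected payoff from s1 is 4c + 3(1−c); from s2 it is 3c + 6(1−c).
Setting these equal: c + 3 = −3c + 6, so c = 3/4.
Therefore Column plays t2 with probability 1 − 3/4 = 1/4.

1/4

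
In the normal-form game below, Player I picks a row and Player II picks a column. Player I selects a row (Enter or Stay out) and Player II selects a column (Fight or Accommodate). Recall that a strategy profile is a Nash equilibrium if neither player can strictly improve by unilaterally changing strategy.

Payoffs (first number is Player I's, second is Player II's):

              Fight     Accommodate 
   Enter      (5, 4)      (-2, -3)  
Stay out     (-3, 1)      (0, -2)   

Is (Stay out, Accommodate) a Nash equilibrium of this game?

No

At (Stay out, Accommodate), Player I earns 0; switching to Enter would give -2, so Player I has no profitable deviation.
Player II earns -2; switching to Fight would give 1, so Player II would deviate.
Since at least one player can profitably deviate, this is not a Nash equilibrium.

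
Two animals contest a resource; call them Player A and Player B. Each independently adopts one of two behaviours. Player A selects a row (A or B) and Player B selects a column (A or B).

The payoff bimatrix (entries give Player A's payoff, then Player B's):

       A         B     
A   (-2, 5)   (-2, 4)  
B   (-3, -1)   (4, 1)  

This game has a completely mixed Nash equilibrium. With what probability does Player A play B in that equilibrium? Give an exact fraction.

Let r be the probability that Player A plays A. In a completely mixed equilibrium, Player B must be indifferent between A and B.
Player B's expected payoff from A is 5r − (1−r); from B it is 4r + (1−r).
Setting these equal: 6r − 1 = 3r + 1, so r = 2/3.
Therefore Player A plays B with probability 1 − 2/3 = 1/3.

1/3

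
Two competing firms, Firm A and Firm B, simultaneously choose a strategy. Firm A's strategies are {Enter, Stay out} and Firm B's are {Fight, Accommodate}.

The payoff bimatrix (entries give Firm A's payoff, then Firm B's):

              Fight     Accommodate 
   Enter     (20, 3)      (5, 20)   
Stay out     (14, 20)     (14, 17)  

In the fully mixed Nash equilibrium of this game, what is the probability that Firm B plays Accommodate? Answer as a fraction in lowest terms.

2/5

Let q be the probability that Firm B plays Fight. In a completely mixed equilibrium, Firm A must be indifferent between Enter and Stay out.
Firm A's expected payoff from Enter is 20q + 5(1−q); from Stay out it is 14q + 14(1−q).
Setting these equal: 15q + 5 = 14, so q = 3/5.
Therefore Firm B plays Accommodate with probability 1 − 3/5 = 2/5.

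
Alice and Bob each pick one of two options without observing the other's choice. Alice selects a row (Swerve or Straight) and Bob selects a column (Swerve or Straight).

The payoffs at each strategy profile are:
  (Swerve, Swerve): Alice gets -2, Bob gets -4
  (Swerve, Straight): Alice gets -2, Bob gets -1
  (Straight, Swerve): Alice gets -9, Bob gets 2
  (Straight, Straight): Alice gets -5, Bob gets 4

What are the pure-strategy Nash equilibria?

(Swerve, Swerve): Bob prefers Straight (-1 > -4) — not an equilibrium.
(Swerve, Straight): Alice gets -2 ≥ -5 from Straight, and Bob gets -1 ≥ -4 from Swerve — Nash equilibrium.
(Straight, Swerve): Alice prefers Swerve (-2 > -9); Bob prefers Straight (4 > 2) — not an equilibrium.
(Straight, Straight): Alice prefers Swerve (-2 > -5) — not an equilibrium.

(Swerve, Straight)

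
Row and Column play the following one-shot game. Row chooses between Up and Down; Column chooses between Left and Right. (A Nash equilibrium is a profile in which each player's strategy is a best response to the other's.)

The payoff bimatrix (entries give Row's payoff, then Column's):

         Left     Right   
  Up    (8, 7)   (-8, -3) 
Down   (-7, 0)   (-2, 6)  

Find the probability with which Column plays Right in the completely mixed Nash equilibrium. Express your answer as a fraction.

Let q be the probability that Column plays Left. In a completely mixed equilibrium, Row must be indifferent between Up and Down.
Row's expected payoff from Up is 8q − 8(1−q); from Down it is −7q − 2(1−q).
Setting these equal: 16q − 8 = −5q − 2, so q = 2/7.
Therefore Column plays Right with probability 1 − 2/7 = 5/7.

5/7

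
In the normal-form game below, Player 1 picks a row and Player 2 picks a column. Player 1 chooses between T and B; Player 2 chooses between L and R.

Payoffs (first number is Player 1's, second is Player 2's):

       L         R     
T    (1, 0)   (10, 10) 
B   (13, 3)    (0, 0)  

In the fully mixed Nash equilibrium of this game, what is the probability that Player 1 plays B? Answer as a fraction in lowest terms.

Let r be the probability that Player 1 plays T. In a completely mixed equilibrium, Player 2 must be indifferent between L and R.
Player 2's expected payoff from L is 3(1−r); from R it is 10r.
Setting these equal: −3r + 3 = 10r, so r = 3/13.
Therefore Player 1 plays B with probability 1 − 3/13 = 10/13.

10/13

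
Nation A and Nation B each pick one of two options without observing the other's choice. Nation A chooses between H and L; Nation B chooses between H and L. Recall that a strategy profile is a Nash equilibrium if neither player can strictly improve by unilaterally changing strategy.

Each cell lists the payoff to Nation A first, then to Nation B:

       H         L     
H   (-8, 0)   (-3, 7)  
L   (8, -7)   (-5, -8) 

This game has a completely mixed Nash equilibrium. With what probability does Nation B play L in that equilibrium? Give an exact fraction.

8/9

Let q be the probability that Nation B plays H. In a completely mixed equilibrium, Nation A must be indifferent between H and L.
Nation A's expected payoff from H is −8q − 3(1−q); from L it is 8q − 5(1−q).
Setting these equal: −5q − 3 = 13q − 5, so q = 1/9.
Therefore Nation B plays L with probability 1 − 1/9 = 8/9.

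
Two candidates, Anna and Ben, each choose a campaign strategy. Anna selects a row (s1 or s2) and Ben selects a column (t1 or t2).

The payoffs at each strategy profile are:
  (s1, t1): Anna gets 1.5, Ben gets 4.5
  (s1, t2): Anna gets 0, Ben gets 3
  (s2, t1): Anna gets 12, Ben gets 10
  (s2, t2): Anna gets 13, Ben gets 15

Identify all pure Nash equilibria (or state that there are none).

(s2, t2)

(s1, t1): Anna prefers s2 (12 > 1.5) — not an equilibrium.
(s1, t2): Anna prefers s2 (13 > 0); Ben prefers t1 (4.5 > 3) — not an equilibrium.
(s2, t1): Ben prefers t2 (15 > 10) — not an equilibrium.
(s2, t2): Anna gets 13 ≥ 0 from s1, and Ben gets 15 ≥ 10 from t1 — Nash equilibrium.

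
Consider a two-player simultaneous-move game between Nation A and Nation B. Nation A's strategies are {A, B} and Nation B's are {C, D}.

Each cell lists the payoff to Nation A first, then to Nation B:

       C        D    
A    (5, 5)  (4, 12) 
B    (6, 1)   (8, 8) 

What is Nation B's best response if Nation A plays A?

D

Against A, Nation B earns 5 from C and 12 from D.
So D is the best response.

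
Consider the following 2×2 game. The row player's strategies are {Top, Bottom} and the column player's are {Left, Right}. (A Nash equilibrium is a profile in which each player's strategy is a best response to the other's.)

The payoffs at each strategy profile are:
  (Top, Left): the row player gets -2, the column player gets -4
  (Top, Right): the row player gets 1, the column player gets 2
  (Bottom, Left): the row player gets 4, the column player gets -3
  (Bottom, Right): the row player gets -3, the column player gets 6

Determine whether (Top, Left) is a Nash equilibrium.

No

At (Top, Left), the row player earns -2; switching to Bottom would give 4, so the row player would deviate.
The column player earns -4; switching to Right would give 2, so the column player would deviate.
Since at least one player can profitably deviate, this is not a Nash equilibrium.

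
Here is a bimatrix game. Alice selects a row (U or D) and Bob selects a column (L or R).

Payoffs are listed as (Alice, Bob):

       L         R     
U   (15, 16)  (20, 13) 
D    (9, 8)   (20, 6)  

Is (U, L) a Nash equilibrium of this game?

Yes

At (U, L), Alice earns 15; switching to D would give 9, so Alice has no profitable deviation.
Bob earns 16; switching to R would give 13, so Bob has no profitable deviation.
Neither player can gain by a unilateral deviation, so this profile is a Nash equilibrium.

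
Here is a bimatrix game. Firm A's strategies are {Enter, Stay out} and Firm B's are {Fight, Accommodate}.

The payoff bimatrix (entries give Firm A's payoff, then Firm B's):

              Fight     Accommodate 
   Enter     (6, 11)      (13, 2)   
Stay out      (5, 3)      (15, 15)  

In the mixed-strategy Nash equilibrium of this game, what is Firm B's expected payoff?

First find p, the probability Firm A plays Enter, from Firm B's indifference between Fight and Accommodate: 11p + 3(1−p) = 2p + 15(1−p), giving p = 4/7.
Since Firm B is indifferent in equilibrium, Firm B's expected payoff equals the payoff from either column against (4/7, 3/7). Using Fight: 11(4/7) + 3(3/7) = 53/7.

53/7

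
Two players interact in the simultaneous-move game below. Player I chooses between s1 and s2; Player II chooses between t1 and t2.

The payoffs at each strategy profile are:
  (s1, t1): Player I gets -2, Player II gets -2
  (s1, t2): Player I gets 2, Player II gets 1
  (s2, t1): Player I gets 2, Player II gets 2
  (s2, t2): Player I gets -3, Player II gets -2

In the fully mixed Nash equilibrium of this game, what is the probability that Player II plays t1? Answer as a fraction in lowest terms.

Let y be the probability that Player II plays t1. In a completely mixed equilibrium, Player I must be indifferent between s1 and s2.
Player I's expected payoff from s1 is −2y + 2(1−y); from s2 it is 2y − 3(1−y).
Setting these equal: −4y + 2 = 5y − 3, so y = 5/9.

5/9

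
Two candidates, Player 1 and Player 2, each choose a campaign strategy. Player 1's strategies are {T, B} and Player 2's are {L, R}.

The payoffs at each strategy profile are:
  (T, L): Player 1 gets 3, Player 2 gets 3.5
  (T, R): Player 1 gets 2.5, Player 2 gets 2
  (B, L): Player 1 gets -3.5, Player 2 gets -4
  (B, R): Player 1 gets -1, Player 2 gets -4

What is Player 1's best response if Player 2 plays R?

T

Against R, Player 1 earns 2.5 from T and -1 from B.
So T is the best response.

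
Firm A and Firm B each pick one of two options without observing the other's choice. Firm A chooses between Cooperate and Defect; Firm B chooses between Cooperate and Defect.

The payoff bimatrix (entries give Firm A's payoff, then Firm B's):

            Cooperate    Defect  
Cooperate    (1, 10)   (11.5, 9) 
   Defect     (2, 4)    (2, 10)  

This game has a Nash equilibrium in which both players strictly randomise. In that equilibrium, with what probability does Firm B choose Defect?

2/21

Let y be the probability that Firm B plays Cooperate. In a completely mixed equilibrium, Firm A must be indifferent between Cooperate and Defect.
Firm A's expected payoff from Cooperate is y + 11.5(1−y); from Defect it is 2y + 2(1−y).
Setting these equal: −10.5y + 11.5 = 2, so y = 19/21.
Therefore Firm B plays Defect with probability 1 − 19/21 = 2/21.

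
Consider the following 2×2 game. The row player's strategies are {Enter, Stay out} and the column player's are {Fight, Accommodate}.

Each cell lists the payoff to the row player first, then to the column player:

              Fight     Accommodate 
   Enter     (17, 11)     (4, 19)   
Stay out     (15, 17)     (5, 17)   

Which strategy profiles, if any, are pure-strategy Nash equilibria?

(Enter, Fight): the column player prefers Accommodate (19 > 11) — not an equilibrium.
(Enter, Accommodate): the row player prefers Stay out (5 > 4) — not an equilibrium.
(Stay out, Fight): the row player prefers Enter (17 > 15) — not an equilibrium.
(Stay out, Accommodate): the row player gets 5 ≥ 4 from Enter, and the column player gets 17 ≥ 17 from Fight — Nash equilibrium.

(Stay out, Accommodate)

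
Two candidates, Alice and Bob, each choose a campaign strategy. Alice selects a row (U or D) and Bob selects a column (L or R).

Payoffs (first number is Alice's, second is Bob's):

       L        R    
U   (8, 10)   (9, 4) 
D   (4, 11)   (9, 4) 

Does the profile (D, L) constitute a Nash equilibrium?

No

At (D, L), Alice earns 4; switching to U would give 8, so Alice would deviate.
Bob earns 11; switching to R would give 4, so Bob has no profitable deviation.
Since at least one player can profitably deviate, this is not a Nash equilibrium.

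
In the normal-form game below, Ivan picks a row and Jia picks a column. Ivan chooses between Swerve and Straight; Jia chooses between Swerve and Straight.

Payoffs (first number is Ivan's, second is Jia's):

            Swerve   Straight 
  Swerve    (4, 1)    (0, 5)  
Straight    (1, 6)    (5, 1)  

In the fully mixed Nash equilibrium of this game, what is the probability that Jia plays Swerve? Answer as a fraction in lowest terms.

Let y be the probability that Jia plays Swerve. In a completely mixed equilibrium, Ivan must be indifferent between Swerve and Straight.
Ivan's expected payoff from Swerve is 4y; from Straight it is y + 5(1−y).
Setting these equal: 4y = −4y + 5, so y = 5/8.

5/8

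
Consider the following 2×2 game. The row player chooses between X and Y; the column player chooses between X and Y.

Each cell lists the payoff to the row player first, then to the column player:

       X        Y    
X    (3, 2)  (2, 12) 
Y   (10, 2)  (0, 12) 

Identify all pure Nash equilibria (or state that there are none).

(X, X): the row player prefers Y (10 > 3); the column player prefers Y (12 > 2) — not an equilibrium.
(X, Y): the row player gets 2 ≥ 0 from Y, and the column player gets 12 ≥ 2 from X — Nash equilibrium.
(Y, X): the column player prefers Y (12 > 2) — not an equilibrium.
(Y, Y): the row player prefers X (2 > 0) — not an equilibrium.

(X, Y)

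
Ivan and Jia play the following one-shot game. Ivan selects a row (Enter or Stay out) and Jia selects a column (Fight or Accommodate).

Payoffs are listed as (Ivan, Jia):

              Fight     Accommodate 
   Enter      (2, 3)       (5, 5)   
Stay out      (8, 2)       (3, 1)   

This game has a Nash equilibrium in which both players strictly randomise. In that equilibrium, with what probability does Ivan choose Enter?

1/3

Let p be the probability that Ivan plays Enter. In a completely mixed equilibrium, Jia must be indifferent between Fight and Accommodate.
Jia's expected payoff from Fight is 3p + 2(1−p); from Accommodate it is 5p + (1−p).
Setting these equal: p + 2 = 4p + 1, so p = 1/3.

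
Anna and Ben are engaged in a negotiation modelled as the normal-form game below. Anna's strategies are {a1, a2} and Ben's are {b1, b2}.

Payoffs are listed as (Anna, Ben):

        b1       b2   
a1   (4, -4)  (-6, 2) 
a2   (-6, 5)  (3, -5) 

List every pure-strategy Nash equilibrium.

(a1, b1): Ben prefers b2 (2 > -4) — not an equilibrium.
(a1, b2): Anna prefers a2 (3 > -6) — not an equilibrium.
(a2, b1): Anna prefers a1 (4 > -6) — not an equilibrium.
(a2, b2): Ben prefers b1 (5 > -5) — not an equilibrium.

none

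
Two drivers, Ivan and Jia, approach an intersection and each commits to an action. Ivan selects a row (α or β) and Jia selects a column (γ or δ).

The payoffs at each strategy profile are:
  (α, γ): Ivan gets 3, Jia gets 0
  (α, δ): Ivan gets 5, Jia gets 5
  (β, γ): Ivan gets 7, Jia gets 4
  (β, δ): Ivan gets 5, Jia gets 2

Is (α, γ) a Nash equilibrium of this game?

At (α, γ), Ivan earns 3; switching to β would give 7, so Ivan would deviate.
Jia earns 0; switching to δ would give 5, so Jia would deviate.
Since at least one player can profitably deviate, this is not a Nash equilibrium.

No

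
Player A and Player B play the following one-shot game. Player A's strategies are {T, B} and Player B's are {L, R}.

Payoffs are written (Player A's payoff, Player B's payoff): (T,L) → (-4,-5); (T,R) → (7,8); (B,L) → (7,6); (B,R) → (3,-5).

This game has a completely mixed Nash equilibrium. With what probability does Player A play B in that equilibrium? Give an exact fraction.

Let r be the probability that Player A plays T. In a completely mixed equilibrium, Player B must be indifferent between L and R.
Player B's expected payoff from L is −5r + 6(1−r); from R it is 8r − 5(1−r).
Setting these equal: −11r + 6 = 13r − 5, so r = 11/24.
Therefore Player A plays B with probability 1 − 11/24 = 13/24.

13/24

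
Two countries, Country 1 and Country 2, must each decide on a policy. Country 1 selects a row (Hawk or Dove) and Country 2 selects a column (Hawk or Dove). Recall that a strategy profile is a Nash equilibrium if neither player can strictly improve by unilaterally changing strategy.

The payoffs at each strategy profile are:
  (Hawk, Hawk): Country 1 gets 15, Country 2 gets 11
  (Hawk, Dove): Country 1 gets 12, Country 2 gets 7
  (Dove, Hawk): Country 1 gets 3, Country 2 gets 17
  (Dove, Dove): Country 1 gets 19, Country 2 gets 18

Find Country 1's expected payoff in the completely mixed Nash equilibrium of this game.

249/19

First find q, the probability Country 2 plays Hawk, from Country 1's indifference between Hawk and Dove: 15q + 12(1−q) = 3q + 19(1−q), giving q = 7/19.
Since Country 1 is indifferent in equilibrium, Country 1's expected payoff equals the payoff from either row against (7/19, 12/19). Using Hawk: 15(7/19) + 12(12/19) = 249/19.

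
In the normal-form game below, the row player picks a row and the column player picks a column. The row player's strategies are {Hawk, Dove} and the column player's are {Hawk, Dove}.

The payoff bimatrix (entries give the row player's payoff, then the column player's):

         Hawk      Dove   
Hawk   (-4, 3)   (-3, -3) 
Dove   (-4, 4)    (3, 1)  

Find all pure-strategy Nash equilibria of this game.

(Hawk, Hawk) and (Dove, Hawk)

(Hawk, Hawk): the row player gets -4 ≥ -4 from Dove, and the column player gets 3 ≥ -3 from Dove — Nash equilibrium.
(Hawk, Dove): the row player prefers Dove (3 > -3); the column player prefers Hawk (3 > -3) — not an equilibrium.
(Dove, Hawk): the row player gets -4 ≥ -4 from Hawk, and the column player gets 4 ≥ 1 from Dove — Nash equilibrium.
(Dove, Dove): the column player prefers Hawk (4 > 1) — not an equilibrium.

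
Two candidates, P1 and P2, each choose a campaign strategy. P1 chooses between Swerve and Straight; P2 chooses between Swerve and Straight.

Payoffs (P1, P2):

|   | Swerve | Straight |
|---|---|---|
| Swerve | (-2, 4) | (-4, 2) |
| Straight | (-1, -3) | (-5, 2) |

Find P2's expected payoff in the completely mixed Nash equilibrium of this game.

First find p, the probability P1 plays Swerve, from P2's indifference between Swerve and Straight: 4p − 3(1−p) = 2p + 2(1−p), giving p = 5/7.
Since P2 is indifferent in equilibrium, P2's expected payoff equals the payoff from either column against (5/7, 2/7). Using Swerve: 4(5/7) − 3(2/7) = 2.

2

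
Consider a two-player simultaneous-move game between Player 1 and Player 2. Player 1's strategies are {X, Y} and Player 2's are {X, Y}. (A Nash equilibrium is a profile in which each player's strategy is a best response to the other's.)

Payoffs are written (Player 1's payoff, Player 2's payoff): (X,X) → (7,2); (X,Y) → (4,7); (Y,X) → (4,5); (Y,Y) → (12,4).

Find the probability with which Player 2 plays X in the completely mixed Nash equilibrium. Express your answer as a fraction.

Let y be the probability that Player 2 plays X. In a completely mixed equilibrium, Player 1 must be indifferent between X and Y.
Player 1's expected payoff from X is 7y + 4(1−y); from Y it is 4y + 12(1−y).
Setting these equal: 3y + 4 = −8y + 12, so y = 8/11.

8/11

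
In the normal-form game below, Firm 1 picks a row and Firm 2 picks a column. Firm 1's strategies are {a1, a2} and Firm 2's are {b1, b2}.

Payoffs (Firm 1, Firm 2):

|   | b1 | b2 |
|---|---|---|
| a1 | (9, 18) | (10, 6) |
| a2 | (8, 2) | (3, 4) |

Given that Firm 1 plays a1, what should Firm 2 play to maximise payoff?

b1

Against a1, Firm 2 earns 18 from b1 and 6 from b2.
So b1 is the best response.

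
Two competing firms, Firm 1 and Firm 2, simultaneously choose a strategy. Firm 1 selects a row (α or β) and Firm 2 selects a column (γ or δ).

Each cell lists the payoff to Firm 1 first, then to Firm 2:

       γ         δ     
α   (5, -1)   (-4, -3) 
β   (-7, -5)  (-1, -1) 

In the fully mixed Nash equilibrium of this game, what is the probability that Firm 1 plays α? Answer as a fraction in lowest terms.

2/3

Let r be the probability that Firm 1 plays α. In a completely mixed equilibrium, Firm 2 must be indifferent between γ and δ.
Firm 2's expected payoff from γ is −r − 5(1−r); from δ it is −3r − (1−r).
Setting these equal: 4r − 5 = −2r − 1, so r = 2/3.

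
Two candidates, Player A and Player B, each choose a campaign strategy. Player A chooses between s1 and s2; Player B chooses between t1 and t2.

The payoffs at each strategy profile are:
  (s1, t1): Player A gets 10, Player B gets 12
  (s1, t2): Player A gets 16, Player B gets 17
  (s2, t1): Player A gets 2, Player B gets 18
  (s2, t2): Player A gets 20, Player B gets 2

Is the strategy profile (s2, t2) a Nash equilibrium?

At (s2, t2), Player A earns 20; switching to s1 would give 16, so Player A has no profitable deviation.
Player B earns 2; switching to t1 would give 18, so Player B would deviate.
Since at least one player can profitably deviate, this is not a Nash equilibrium.

No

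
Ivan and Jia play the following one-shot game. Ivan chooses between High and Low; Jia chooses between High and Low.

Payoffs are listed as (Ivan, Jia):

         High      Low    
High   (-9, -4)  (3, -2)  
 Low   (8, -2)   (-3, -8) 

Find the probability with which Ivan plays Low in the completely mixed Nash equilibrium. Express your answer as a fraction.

1/4

Let x be the probability that Ivan plays High. In a completely mixed equilibrium, Jia must be indifferent between High and Low.
Jia's expected payoff from High is −4x − 2(1−x); from Low it is −2x − 8(1−x).
Setting these equal: −2x − 2 = 6x − 8, so x = 3/4.
Therefore Ivan plays Low with probability 1 − 3/4 = 1/4.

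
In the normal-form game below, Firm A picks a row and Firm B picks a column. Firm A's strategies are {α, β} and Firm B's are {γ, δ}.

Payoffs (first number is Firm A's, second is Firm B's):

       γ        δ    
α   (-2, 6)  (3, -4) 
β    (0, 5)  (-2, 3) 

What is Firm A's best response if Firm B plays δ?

Against δ, Firm A earns 3 from α and -2 from β.
So α is the best response.

α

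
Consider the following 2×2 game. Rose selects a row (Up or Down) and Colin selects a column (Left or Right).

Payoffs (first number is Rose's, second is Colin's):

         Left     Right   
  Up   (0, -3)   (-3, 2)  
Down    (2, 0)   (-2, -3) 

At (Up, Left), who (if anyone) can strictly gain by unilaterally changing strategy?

Rose at (Up, Left) earns 0; deviating to Down yields 2 — a strict improvement.
Colin earns -3; deviating to Right yields 2 — a strict improvement.
Both Rose and Colin have strictly profitable deviations.

Both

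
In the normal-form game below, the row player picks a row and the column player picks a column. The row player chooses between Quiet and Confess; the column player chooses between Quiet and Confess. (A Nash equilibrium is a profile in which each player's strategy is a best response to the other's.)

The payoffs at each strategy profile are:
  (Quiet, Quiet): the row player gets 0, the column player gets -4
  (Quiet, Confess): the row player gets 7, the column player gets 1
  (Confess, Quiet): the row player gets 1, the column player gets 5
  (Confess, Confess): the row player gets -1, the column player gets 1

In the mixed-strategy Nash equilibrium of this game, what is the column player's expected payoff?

1

First find x, the probability the row player plays Quiet, from the column player's indifference between Quiet and Confess: −4x + 5(1−x) = x + (1−x), giving x = 4/9.
Since the column player is indifferent in equilibrium, the column player's expected payoff equals the payoff from either column against (4/9, 5/9). Using Quiet: −4(4/9) + 5(5/9) = 1.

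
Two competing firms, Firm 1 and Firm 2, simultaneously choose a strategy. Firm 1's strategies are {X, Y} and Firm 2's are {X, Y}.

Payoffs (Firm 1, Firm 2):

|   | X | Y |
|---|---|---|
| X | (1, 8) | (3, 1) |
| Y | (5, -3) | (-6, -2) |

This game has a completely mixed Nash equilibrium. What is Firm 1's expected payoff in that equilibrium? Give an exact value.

First find y, the probability Firm 2 plays X, from Firm 1's indifference between X and Y: y + 3(1−y) = 5y − 6(1−y), giving y = 9/13.
Since Firm 1 is indifferent in equilibrium, Firm 1's expected payoff equals the payoff from either row against (9/13, 4/13). Using X: (9/13) + 3(4/13) = 21/13.

21/13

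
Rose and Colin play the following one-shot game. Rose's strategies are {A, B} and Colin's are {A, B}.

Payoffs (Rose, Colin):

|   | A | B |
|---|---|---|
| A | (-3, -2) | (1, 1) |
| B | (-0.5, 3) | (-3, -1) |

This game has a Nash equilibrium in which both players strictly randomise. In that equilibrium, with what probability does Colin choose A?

8/13

Let c be the probability that Colin plays A. In a completely mixed equilibrium, Rose must be indifferent between A and B.
Rose's expected payoff from A is −3c + (1−c); from B it is −0.5c − 3(1−c).
Setting these equal: −4c + 1 = 2.5c − 3, so c = 8/13.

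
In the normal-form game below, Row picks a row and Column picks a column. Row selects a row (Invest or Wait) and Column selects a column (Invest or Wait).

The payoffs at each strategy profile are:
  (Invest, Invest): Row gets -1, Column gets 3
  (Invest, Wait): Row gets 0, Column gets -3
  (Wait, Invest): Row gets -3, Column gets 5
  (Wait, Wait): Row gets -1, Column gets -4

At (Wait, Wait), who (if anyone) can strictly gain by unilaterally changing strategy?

Row at (Wait, Wait) earns -1; deviating to Invest yields 0 — a strict improvement.
Column earns -4; deviating to Invest yields 5 — a strict improvement.
Both Row and Column have strictly profitable deviations.

Both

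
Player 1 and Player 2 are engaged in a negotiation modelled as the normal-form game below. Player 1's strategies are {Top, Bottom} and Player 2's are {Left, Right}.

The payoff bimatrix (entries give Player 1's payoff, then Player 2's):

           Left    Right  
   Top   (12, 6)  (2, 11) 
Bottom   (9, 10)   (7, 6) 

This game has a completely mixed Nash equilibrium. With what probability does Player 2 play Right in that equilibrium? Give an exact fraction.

Let y be the probability that Player 2 plays Left. In a completely mixed equilibrium, Player 1 must be indifferent between Top and Bottom.
Player 1's expected payoff from Top is 12y + 2(1−y); from Bottom it is 9y + 7(1−y).
Setting these equal: 10y + 2 = 2y + 7, so y = 5/8.
Therefore Player 2 plays Right with probability 1 − 5/8 = 3/8.

3/8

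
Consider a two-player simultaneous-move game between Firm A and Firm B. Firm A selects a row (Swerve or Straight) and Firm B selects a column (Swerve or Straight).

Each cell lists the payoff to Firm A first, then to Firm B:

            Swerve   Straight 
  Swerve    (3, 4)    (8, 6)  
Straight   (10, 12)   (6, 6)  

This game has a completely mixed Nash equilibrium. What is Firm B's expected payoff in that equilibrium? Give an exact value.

6

First find p, the probability Firm A plays Swerve, from Firm B's indifference between Swerve and Straight: 4p + 12(1−p) = 6p + 6(1−p), giving p = 3/4.
Since Firm B is indifferent in equilibrium, Firm B's expected payoff equals the payoff from either column against (3/4, 1/4). Using Swerve: 4(3/4) + 12(1/4) = 6.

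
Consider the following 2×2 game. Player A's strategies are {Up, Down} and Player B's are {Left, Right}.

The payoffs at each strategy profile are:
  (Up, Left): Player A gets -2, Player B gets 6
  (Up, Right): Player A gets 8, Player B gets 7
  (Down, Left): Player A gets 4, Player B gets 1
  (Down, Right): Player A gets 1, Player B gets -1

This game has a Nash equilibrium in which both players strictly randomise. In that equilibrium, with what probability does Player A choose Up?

2/3

Let p be the probability that Player A plays Up. In a completely mixed equilibrium, Player B must be indifferent between Left and Right.
Player B's expected payoff from Left is 6p + (1−p); from Right it is 7p − (1−p).
Setting these equal: 5p + 1 = 8p − 1, so p = 2/3.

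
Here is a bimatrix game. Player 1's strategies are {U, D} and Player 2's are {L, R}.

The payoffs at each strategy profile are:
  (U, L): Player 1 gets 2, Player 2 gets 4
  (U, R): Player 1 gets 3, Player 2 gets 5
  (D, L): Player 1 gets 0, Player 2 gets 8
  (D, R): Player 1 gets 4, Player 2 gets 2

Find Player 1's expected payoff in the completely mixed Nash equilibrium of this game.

8/3

First find q, the probability Player 2 plays L, from Player 1's indifference between U and D: 2q + 3(1−q) = 4(1−q), giving q = 1/3.
Since Player 1 is indifferent in equilibrium, Player 1's expected payoff equals the payoff from either row against (1/3, 2/3). Using U: 2(1/3) + 3(2/3) = 8/3.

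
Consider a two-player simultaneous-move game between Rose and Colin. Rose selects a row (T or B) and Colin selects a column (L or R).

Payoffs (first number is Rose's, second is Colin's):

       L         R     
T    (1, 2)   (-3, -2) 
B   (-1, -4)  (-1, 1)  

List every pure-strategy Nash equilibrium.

(T, L): Rose gets 1 ≥ -1 from B, and Colin gets 2 ≥ -2 from R — Nash equilibrium.
(T, R): Rose prefers B (-1 > -3); Colin prefers L (2 > -2) — not an equilibrium.
(B, L): Rose prefers T (1 > -1); Colin prefers R (1 > -4) — not an equilibrium.
(B, R): Rose gets -1 ≥ -3 from T, and Colin gets 1 ≥ -4 from L — Nash equilibrium.

(T, L) and (B, R)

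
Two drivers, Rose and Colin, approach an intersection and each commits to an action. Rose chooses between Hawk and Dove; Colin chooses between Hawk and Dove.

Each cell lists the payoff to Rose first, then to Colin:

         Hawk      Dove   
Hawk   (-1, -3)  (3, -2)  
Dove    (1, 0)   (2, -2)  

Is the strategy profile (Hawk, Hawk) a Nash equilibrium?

At (Hawk, Hawk), Rose earns -1; switching to Dove would give 1, so Rose would deviate.
Colin earns -3; switching to Dove would give -2, so Colin would deviate.
Since at least one player can profitably deviate, this is not a Nash equilibrium.

No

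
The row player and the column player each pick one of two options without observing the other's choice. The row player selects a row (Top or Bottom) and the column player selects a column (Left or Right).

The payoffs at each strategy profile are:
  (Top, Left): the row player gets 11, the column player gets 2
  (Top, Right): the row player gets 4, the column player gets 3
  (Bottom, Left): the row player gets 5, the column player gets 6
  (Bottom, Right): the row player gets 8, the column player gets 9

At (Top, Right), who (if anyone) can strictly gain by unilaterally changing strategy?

The row player at (Top, Right) earns 4; deviating to Bottom yields 8 — a strict improvement.
The column player earns 3; deviating to Left yields 2 — not better.
Only the row player has a strictly profitable deviation.

The row player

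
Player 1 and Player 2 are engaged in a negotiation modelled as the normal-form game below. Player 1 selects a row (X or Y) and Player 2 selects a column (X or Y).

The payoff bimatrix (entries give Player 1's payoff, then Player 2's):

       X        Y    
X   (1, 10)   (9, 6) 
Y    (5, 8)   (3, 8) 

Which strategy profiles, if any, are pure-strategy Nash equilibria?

(Y, X)

(X, X): Player 1 prefers Y (5 > 1) — not an equilibrium.
(X, Y): Player 2 prefers X (10 > 6) — not an equilibrium.
(Y, X): Player 1 gets 5 ≥ 1 from X, and Player 2 gets 8 ≥ 8 from Y — Nash equilibrium.
(Y, Y): Player 1 prefers X (9 > 3) — not an equilibrium.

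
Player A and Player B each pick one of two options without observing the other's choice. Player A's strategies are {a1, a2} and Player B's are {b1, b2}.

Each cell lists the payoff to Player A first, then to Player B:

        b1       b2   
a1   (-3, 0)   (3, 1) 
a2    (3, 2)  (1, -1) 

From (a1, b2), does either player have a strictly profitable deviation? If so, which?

Player A at (a1, b2) earns 3; deviating to a2 yields 1 — not better.
Player B earns 1; deviating to b1 yields 0 — not better.
Neither player can strictly improve; the profile is a Nash equilibrium.

Neither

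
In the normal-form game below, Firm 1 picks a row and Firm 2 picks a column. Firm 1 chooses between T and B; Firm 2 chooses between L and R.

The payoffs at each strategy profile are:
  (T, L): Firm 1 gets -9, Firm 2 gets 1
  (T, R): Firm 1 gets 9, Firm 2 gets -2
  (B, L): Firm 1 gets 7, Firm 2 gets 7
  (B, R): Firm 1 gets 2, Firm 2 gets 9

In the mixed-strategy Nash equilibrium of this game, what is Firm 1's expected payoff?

First find q, the probability Firm 2 plays L, from Firm 1's indifference between T and B: −9q + 9(1−q) = 7q + 2(1−q), giving q = 7/23.
Since Firm 1 is indifferent in equilibrium, Firm 1's expected payoff equals the payoff from either row against (7/23, 16/23). Using T: −9(7/23) + 9(16/23) = 81/23.

81/23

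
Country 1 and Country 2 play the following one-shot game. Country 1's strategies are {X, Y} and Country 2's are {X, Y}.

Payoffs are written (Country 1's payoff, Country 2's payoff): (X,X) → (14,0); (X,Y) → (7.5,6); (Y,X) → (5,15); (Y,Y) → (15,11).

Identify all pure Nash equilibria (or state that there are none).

(X, X): Country 2 prefers Y (6 > 0) — not an equilibrium.
(X, Y): Country 1 prefers Y (15 > 7.5) — not an equilibrium.
(Y, X): Country 1 prefers X (14 > 5) — not an equilibrium.
(Y, Y): Country 2 prefers X (15 > 11) — not an equilibrium.

none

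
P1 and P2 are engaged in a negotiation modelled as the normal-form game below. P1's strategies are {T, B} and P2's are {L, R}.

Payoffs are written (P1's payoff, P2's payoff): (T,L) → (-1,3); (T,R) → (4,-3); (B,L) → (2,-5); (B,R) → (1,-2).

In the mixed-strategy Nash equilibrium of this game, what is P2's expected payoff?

First find p, the probability P1 plays T, from P2's indifference between L and R: 3p − 5(1−p) = −3p − 2(1−p), giving p = 1/3.
Since P2 is indifferent in equilibrium, P2's expected payoff equals the payoff from either column against (1/3, 2/3). Using L: 3(1/3) − 5(2/3) = -7/3.

-7/3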